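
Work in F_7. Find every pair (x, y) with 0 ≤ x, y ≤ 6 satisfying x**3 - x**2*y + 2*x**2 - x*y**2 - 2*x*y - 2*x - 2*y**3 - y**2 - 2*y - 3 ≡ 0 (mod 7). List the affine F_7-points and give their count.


Affine F_7-points: {(0, 6), (1, 4), (3, 3), (3, 4), (3, 5), (4, 5), (5, 4), (6, 0)}; count = 8.

For each of the 49 pairs (x, y) ∈ F_7², evaluate f(x, y) mod 7. Record the zeros.
  x = 0: [0↦4, 1↦6, 2↦1, 3↦5, 4↦6, 5↦6, 6↦0]  zeros at y ∈ {6}
  x = 1: [0↦5, 1↦3, 2↦6, 3↦2, 4↦0, 5↦2, 6↦3]  zeros at y ∈ {4}
  x = 2: [0↦2, 1↦1, 2↦3, 3↦3, 4↦3, 5↦5, 6↦4]  zeros at y ∈ ∅
  x = 3: [0↦1, 1↦6, 2↦5, 3↦0, 4↦0, 5↦0, 6↦2]  zeros at y ∈ {3, 4, 5}
  x = 4: [0↦1, 1↦3, 2↦4, 3↦6, 4↦4, 5↦0, 6↦3]  zeros at y ∈ {5}
  x = 5: [0↦1, 1↦5, 2↦6, 3↦6, 4↦0, 5↦4, 6↦6]  zeros at y ∈ {4}
  x = 6: [0↦0, 1↦4, 2↦3, 3↦6, 4↦1, 5↦4, 6↦3]  zeros at y ∈ {0}
Collecting zeros: affine points = {(0, 6), (1, 4), (3, 3), (3, 4), (3, 5), (4, 5), (5, 4), (6, 0)}.
Total count |C(F_7)_aff| = 8.


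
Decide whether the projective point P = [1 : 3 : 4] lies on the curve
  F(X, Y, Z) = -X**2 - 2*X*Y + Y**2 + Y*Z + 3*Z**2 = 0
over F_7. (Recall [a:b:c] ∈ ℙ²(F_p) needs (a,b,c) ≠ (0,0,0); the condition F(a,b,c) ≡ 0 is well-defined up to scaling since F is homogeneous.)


F(1,3,4) ≡ 6 (mod 7); P is NOT on the curve.

Evaluate F(1, 3, 4) term-by-term (mod 7).
  -X**2 ↦ -1·1·1·1 = -1
  -2*X*Y ↦ -2·1·3·1 = -6
  Y**2 ↦ 1·1·9·1 = 9
  Y*Z ↦ 1·1·3·4 = 12
  3*Z**2 ↦ 3·1·1·16 = 48
Sum: F(1, 3, 4) = (-1) + (-6) + (9) + (12) + (48) = 62.
Reducing mod 7: 62 ≡ 6 (mod 7).
Since F(a, b, c) ≡ 6 ≠ 0 (mod 7), P does NOT lie on the curve.


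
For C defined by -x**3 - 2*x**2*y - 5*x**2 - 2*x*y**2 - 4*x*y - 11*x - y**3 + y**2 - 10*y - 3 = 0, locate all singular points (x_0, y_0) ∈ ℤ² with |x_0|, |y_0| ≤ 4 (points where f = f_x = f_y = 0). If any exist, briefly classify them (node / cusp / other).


Singular points: {(-3, 2)}; classification: cusp.

Compute partial derivatives:
  f_x = -3*x**2 - 4*x*y - 10*x - 2*y**2 - 4*y - 11.
  f_y = -2*x**2 - 4*x*y - 4*x - 3*y**2 + 2*y - 10.
Scan x_0 ∈ {−4, ..., 4}. For each x_0, f_y(x_0, y) is a polynomial in y; find its integer roots y ∈ {−4, ..., 4}, then test f_x and f at those candidates.
  x = -4: f_y(-4, y) = -3*y**2 + 18*y - 26; no integer root y with |y| ≤ 4.
  x = -3: f_y(-3, y) = -3*y**2 + 14*y - 16; vanishes at y ∈ {2}. (-3, 2): f_x = 0, f = 0 — SINGULAR.
  x = -2: f_y(-2, y) = -3*y**2 + 10*y - 10; no integer root y with |y| ≤ 4.
  x = -1: f_y(-1, y) = -3*y**2 + 6*y - 8; no integer root y with |y| ≤ 4.
  x = 0: f_y(0, y) = -3*y**2 + 2*y - 10; no integer root y with |y| ≤ 4.
  x = 1: f_y(1, y) = -3*y**2 - 2*y - 16; no integer root y with |y| ≤ 4.
  x = 2: f_y(2, y) = -3*y**2 - 6*y - 26; no integer root y with |y| ≤ 4.
  x = 3: f_y(3, y) = -3*y**2 - 10*y - 40; no integer root y with |y| ≤ 4.
  x = 4: f_y(4, y) = -3*y**2 - 14*y - 58; no integer root y with |y| ≤ 4.
Only singular point on the grid: (-3, 2).
Classify: substitute x = -3 + u, y = 2 + v and expand: f = -u**3 - 2*u**2*v - 2*u*v**2 - v**3 + v**2.
No constant or linear terms (consistent with a singular point). Quadratic part: v**2. Cubic part: -u**3 - 2*u**2*v - 2*u*v**2 - v**3.
The quadratic part v**2 is a perfect square, so there is a single (double) tangent line v = 0, i.e. y = 2. Restricting the cubic part to that line (v = 0) leaves -u**3 ≠ 0, so f is not divisible by v and the branch is v² ≈ u**3 to lowest order — this is a cusp.
Classification: cusp.


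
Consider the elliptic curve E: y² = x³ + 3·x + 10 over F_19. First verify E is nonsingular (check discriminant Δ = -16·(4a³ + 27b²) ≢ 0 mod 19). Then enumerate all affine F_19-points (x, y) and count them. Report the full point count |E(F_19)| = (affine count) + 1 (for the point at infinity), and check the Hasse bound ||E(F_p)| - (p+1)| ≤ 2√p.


Affine points = {(2, 9), (2, 10), (5, 6), (5, 13), (6, 4), (6, 15), (9, 5), (9, 14), (11, 5), (11, 14), (12, 8), (12, 11), (13, 2), (13, 17), (18, 5), (18, 14)}; affine count = 16; |E(F_19)| = 17.

Discriminant check: Δ ∝ 4a³ + 27b² = 4·3³ + 27·10² = 4·27 + 27·100 ≡ 15 (mod 19). Nonzero ⇒ E is nonsingular.
For each x ∈ F_19, compute rhs = x³ + 3·x + 10 mod 19, then count y ∈ F_19 with y² ≡ rhs.
  x = 0: rhs = 10, matching y values: none (0 points).
  x = 1: rhs = 14, matching y values: none (0 points).
  x = 2: rhs = 5, matching y values: 9, 10 (2 points).
  x = 3: rhs = 8, matching y values: none (0 points).
  x = 4: rhs = 10, matching y values: none (0 points).
  x = 5: rhs = 17, matching y values: 6, 13 (2 points).
  x = 6: rhs = 16, matching y values: 4, 15 (2 points).
  x = 7: rhs = 13, matching y values: none (0 points).
  x = 8: rhs = 14, matching y values: none (0 points).
  x = 9: rhs = 6, matching y values: 5, 14 (2 points).
  x = 10: rhs = 14, matching y values: none (0 points).
  x = 11: rhs = 6, matching y values: 5, 14 (2 points).
  x = 12: rhs = 7, matching y values: 8, 11 (2 points).
  x = 13: rhs = 4, matching y values: 2, 17 (2 points).
  x = 14: rhs = 3, matching y values: none (0 points).
  x = 15: rhs = 10, matching y values: none (0 points).
  x = 16: rhs = 12, matching y values: none (0 points).
  x = 17: rhs = 15, matching y values: none (0 points).
  x = 18: rhs = 6, matching y values: 5, 14 (2 points).
Total affine count: 16.
Full point count |E(F_19)| = 16 + 1 = 17.
Hasse bound: |17 − (19+1)| = |-3| = 3 ≤ 2√19 ≈ 8.7178 ✓.


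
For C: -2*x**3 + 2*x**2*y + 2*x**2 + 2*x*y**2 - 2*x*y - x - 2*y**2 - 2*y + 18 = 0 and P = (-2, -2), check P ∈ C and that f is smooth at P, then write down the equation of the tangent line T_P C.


Tangent line at P: -5*x + 34*y + 58 = 0.

Step 1: f(-2, -2) = 0, so P lies on C.
Step 2: partial derivatives
  f_x(x, y) = -6*x**2 + 4*x*y + 4*x + 2*y**2 - 2*y - 1, f_y(x, y) = 2*x**2 + 4*x*y - 2*x - 4*y - 2.
  f_x(P) = -5, f_y(P) = 34 (gradient nonzero, so P is smooth).
Step 3: tangent line at P: -5·(x − -2) + 34·(y − -2) = 0.
Expanding: -5*x + 34*y + 58 = 0.


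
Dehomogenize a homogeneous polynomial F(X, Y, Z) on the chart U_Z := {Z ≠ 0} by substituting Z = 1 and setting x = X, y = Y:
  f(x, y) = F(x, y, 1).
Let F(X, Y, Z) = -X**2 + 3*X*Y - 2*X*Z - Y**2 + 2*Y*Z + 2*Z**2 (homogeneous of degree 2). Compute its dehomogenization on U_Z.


f(x, y) = -x**2 + 3*x*y - 2*x - y**2 + 2*y + 2

On U_Z we set Z = 1. Each monomial c·X^i·Y^j·Z^k in F becomes c·x^i·y^j·1^k = c·x^i·y^j.
Substituting Z = 1: F(X, Y, 1) = -x**2 + 3*x*y - 2*x - y**2 + 2*y + 2.
Note: deg(f) ≤ deg(F) = 2; strict inequality happens when F is divisible by Z (lost terms).


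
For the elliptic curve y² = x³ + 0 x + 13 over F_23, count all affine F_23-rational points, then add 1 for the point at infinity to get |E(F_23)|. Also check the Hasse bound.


Affine points = {(0, 6), (0, 17), (4, 10), (4, 13), (5, 0), (9, 11), (9, 12), (10, 1), (10, 22), (12, 4), (12, 19), (13, 5), (13, 18), (17, 2), (17, 21), (18, 7), (18, 16), (19, 8), (19, 15), (20, 3), (20, 20), (22, 9), (22, 14)}; affine count = 23; |E(F_23)| = 24.

Discriminant check: Δ ∝ 4a³ + 27b² = 4·0³ + 27·13² = 4·0 + 27·169 ≡ 9 (mod 23). Nonzero ⇒ E is nonsingular.
For each x ∈ F_23, compute rhs = x³ + 0·x + 13 mod 23, then count y ∈ F_23 with y² ≡ rhs.
  x = 0: rhs = 13, matching y values: 6, 17 (2 points).
  x = 1: rhs = 14, matching y values: none (0 points).
  x = 2: rhs = 21, matching y values: none (0 points).
  x = 3: rhs = 17, matching y values: none (0 points).
  x = 4: rhs = 8, matching y values: 10, 13 (2 points).
  x = 5: rhs = 0, matching y values: 0 (1 points).
  x = 6: rhs = 22, matching y values: none (0 points).
  x = 7: rhs = 11, matching y values: none (0 points).
  x = 8: rhs = 19, matching y values: none (0 points).
  x = 9: rhs = 6, matching y values: 11, 12 (2 points).
  x = 10: rhs = 1, matching y values: 1, 22 (2 points).
  x = 11: rhs = 10, matching y values: none (0 points).
  x = 12: rhs = 16, matching y values: 4, 19 (2 points).
  x = 13: rhs = 2, matching y values: 5, 18 (2 points).
  x = 14: rhs = 20, matching y values: none (0 points).
  x = 15: rhs = 7, matching y values: none (0 points).
  x = 16: rhs = 15, matching y values: none (0 points).
  x = 17: rhs = 4, matching y values: 2, 21 (2 points).
  x = 18: rhs = 3, matching y values: 7, 16 (2 points).
  x = 19: rhs = 18, matching y values: 8, 15 (2 points).
  x = 20: rhs = 9, matching y values: 3, 20 (2 points).
  x = 21: rhs = 5, matching y values: none (0 points).
  x = 22: rhs = 12, matching y values: 9, 14 (2 points).
Total affine count: 23.
Full point count |E(F_23)| = 23 + 1 = 24.
Hasse bound: |24 − (23+1)| = |0| = 0 ≤ 2√23 ≈ 9.5917 ✓.


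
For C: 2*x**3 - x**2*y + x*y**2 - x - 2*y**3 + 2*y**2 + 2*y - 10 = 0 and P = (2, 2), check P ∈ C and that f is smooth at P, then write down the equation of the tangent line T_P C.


Tangent line at P: 19*x - 10*y - 18 = 0.

Step 1: f(2, 2) = 0, so P lies on C.
Step 2: partial derivatives
  f_x(x, y) = 6*x**2 - 2*x*y + y**2 - 1, f_y(x, y) = -x**2 + 2*x*y - 6*y**2 + 4*y + 2.
  f_x(P) = 19, f_y(P) = -10 (gradient nonzero, so P is smooth).
Step 3: tangent line at P: 19·(x − 2) + -10·(y − 2) = 0.
Expanding: 19*x - 10*y - 18 = 0.


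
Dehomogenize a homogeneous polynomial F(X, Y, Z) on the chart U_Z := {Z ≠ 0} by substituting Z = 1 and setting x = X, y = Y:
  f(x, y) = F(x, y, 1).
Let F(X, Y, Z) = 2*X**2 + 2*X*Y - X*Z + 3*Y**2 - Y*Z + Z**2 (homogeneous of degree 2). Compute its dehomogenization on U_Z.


f(x, y) = 2*x**2 + 2*x*y - x + 3*y**2 - y + 1

On U_Z we set Z = 1. Each monomial c·X^i·Y^j·Z^k in F becomes c·x^i·y^j·1^k = c·x^i·y^j.
Substituting Z = 1: F(X, Y, 1) = 2*x**2 + 2*x*y - x + 3*y**2 - y + 1.
Note: deg(f) ≤ deg(F) = 2; strict inequality happens when F is divisible by Z (lost terms).


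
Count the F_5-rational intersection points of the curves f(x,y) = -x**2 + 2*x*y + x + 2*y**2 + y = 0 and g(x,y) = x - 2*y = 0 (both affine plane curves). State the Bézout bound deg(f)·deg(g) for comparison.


Common zeros: {(0, 0), (2, 1)}; count = 2; Bézout bound = 2.

deg(f) = 2, deg(g) = 1, so Bézout bound = 2.
Scan x ∈ F_5. For each x, list the y ∈ F_5 with f(x, y) ≡ 0 and those with g(x, y) ≡ 0 (mod 5); the common zeros in that column are the intersection.
  x = 0: f ≡ 0 at y ∈ {0, 2}; g ≡ 0 at y ∈ {0}; common: {0}.
  x = 1: f ≡ 0 at y ∈ {0, 1}; g ≡ 0 at y ∈ {3}; common: ∅.
  x = 2: f ≡ 0 at y ∈ {1, 4}; g ≡ 0 at y ∈ {1}; common: {1}.
  x = 3: f ≡ 0 at y ∈ ∅; g ≡ 0 at y ∈ {4}; common: ∅.
  x = 4: f ≡ 0 at y ∈ ∅; g ≡ 0 at y ∈ {2}; common: ∅.
Collecting: common zeros = {(0, 0), (2, 1)}, so the count is 2.
Comparison with the Bézout bound: 2 ≤ 2 = deg(f)·deg(g), as expected for curves with no common component (the bound is attained).


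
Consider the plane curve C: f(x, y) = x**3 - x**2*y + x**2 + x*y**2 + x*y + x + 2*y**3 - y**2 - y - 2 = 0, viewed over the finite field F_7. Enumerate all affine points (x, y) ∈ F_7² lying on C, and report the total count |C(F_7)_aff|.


Affine F_7-points: {(1, 6), (2, 6), (4, 2), (6, 5)}; count = 4.

For each of the 49 pairs (x, y) ∈ F_7², evaluate f(x, y) mod 7. Record the zeros.
  x = 0: [0↦5, 1↦5, 2↦1, 3↦5, 4↦1, 5↦1, 6↦3]  zeros at y ∈ ∅
  x = 1: [0↦1, 1↦2, 2↦1, 3↦3, 4↦6, 5↦1, 6↦0]  zeros at y ∈ {6}
  x = 2: [0↦5, 1↦5, 2↦5, 3↦3, 4↦4, 5↦6, 6↦0]  zeros at y ∈ {6}
  x = 3: [0↦2, 1↦6, 2↦5, 3↦4, 4↦1, 5↦1, 6↦2]  zeros at y ∈ ∅
  x = 4: [0↦5, 1↦4, 2↦0, 3↦5, 4↦3, 5↦6, 6↦5]  zeros at y ∈ {2}
  x = 5: [0↦6, 1↦5, 2↦3, 3↦5, 4↦2, 5↦6, 6↦1]  zeros at y ∈ ∅
  x = 6: [0↦4, 1↦1, 2↦6, 3↦3, 4↦4, 5↦0, 6↦3]  zeros at y ∈ {5}
Collecting zeros: affine points = {(1, 6), (2, 6), (4, 2), (6, 5)}.
Total count |C(F_7)_aff| = 4.


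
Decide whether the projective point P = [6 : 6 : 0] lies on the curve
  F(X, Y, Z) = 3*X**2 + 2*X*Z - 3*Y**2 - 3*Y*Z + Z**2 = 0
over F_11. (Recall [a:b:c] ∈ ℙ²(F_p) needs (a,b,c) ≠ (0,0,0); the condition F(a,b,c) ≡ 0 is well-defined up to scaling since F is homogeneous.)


F(6,6,0) ≡ 0 (mod 11); P is on the curve.

Evaluate F(6, 6, 0) term-by-term (mod 11).
  3*X**2 ↦ 3·36·1·1 = 108
  2*X*Z ↦ 2·6·1·0 = 0
  -3*Y**2 ↦ -3·1·36·1 = -108
  -3*Y*Z ↦ -3·1·6·0 = 0
  Z**2 ↦ 1·1·1·0 = 0
Sum: F(6, 6, 0) = (108) + (0) + (-108) + (0) + (0) = 0.
Reducing mod 11: 0 ≡ 0 (mod 11).
Since F(a, b, c) ≡ 0 (mod 11), P lies on the curve.


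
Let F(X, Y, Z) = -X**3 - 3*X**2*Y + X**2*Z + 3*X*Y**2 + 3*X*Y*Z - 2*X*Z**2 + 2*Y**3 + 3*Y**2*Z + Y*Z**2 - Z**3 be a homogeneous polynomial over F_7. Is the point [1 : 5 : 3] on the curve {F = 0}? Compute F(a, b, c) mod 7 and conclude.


F(1,5,3) ≡ 1 (mod 7); P is NOT on the curve.

Evaluate F(1, 5, 3) term-by-term (mod 7).
  -X**3 ↦ -1·1·1·1 = -1
  -3*X**2*Y ↦ -3·1·5·1 = -15
  X**2*Z ↦ 1·1·1·3 = 3
  3*X*Y**2 ↦ 3·1·25·1 = 75
  3*X*Y*Z ↦ 3·1·5·3 = 45
  -2*X*Z**2 ↦ -2·1·1·9 = -18
  2*Y**3 ↦ 2·1·125·1 = 250
  3*Y**2*Z ↦ 3·1·25·3 = 225
  Y*Z**2 ↦ 1·1·5·9 = 45
  -Z**3 ↦ -1·1·1·27 = -27
Sum: F(1, 5, 3) = (-1) + (-15) + (3) + (75) + (45) + (-18) + (250) + (225) + (45) + (-27) = 582.
Reducing mod 7: 582 ≡ 1 (mod 7).
Since F(a, b, c) ≡ 1 ≠ 0 (mod 7), P does NOT lie on the curve.


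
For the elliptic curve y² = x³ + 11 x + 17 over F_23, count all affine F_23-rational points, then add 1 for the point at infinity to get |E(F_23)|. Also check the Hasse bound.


Affine points = {(1, 11), (1, 12), (2, 1), (2, 22), (3, 10), (3, 13), (5, 6), (5, 17), (6, 0), (7, 0), (10, 0), (19, 1), (19, 22), (20, 7), (20, 16)}; affine count = 15; |E(F_23)| = 16.

Discriminant check: Δ ∝ 4a³ + 27b² = 4·11³ + 27·17² = 4·1331 + 27·289 ≡ 17 (mod 23). Nonzero ⇒ E is nonsingular.
For each x ∈ F_23, compute rhs = x³ + 11·x + 17 mod 23, then count y ∈ F_23 with y² ≡ rhs.
  x = 0: rhs = 17, matching y values: none (0 points).
  x = 1: rhs = 6, matching y values: 11, 12 (2 points).
  x = 2: rhs = 1, matching y values: 1, 22 (2 points).
  x = 3: rhs = 8, matching y values: 10, 13 (2 points).
  x = 4: rhs = 10, matching y values: none (0 points).
  x = 5: rhs = 13, matching y values: 6, 17 (2 points).
  x = 6: rhs = 0, matching y values: 0 (1 points).
  x = 7: rhs = 0, matching y values: 0 (1 points).
  x = 8: rhs = 19, matching y values: none (0 points).
  x = 9: rhs = 17, matching y values: none (0 points).
  x = 10: rhs = 0, matching y values: 0 (1 points).
  x = 11: rhs = 20, matching y values: none (0 points).
  x = 12: rhs = 14, matching y values: none (0 points).
  x = 13: rhs = 11, matching y values: none (0 points).
  x = 14: rhs = 17, matching y values: none (0 points).
  x = 15: rhs = 15, matching y values: none (0 points).
  x = 16: rhs = 11, matching y values: none (0 points).
  x = 17: rhs = 11, matching y values: none (0 points).
  x = 18: rhs = 21, matching y values: none (0 points).
  x = 19: rhs = 1, matching y values: 1, 22 (2 points).
  x = 20: rhs = 3, matching y values: 7, 16 (2 points).
  x = 21: rhs = 10, matching y values: none (0 points).
  x = 22: rhs = 5, matching y values: none (0 points).
Total affine count: 15.
Full point count |E(F_23)| = 15 + 1 = 16.
Hasse bound: |16 − (23+1)| = |-8| = 8 ≤ 2√23 ≈ 9.5917 ✓.


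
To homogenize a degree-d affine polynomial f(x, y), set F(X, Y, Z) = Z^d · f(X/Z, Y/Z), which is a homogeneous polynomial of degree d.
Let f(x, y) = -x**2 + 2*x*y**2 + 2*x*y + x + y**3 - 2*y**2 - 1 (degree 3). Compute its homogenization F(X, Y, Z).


F(X, Y, Z) = -X**2*Z + 2*X*Y**2 + 2*X*Y*Z + X*Z**2 + Y**3 - 2*Y**2*Z - Z**3

deg(f) = 3.
Substitute x = X/Z, y = Y/Z into f, then multiply by Z^3.
  monomial -1·x^2·y^0 ↦ -1·X^2·Y^0·Z^1.
  monomial 2·x^1·y^2 ↦ 2·X^1·Y^2·Z^0.
  monomial 2·x^1·y^1 ↦ 2·X^1·Y^1·Z^1.
  monomial 1·x^1·y^0 ↦ 1·X^1·Y^0·Z^2.
  monomial 1·x^0·y^3 ↦ 1·X^0·Y^3·Z^0.
  monomial -2·x^0·y^2 ↦ -2·X^0·Y^2·Z^1.
  monomial -1·x^0·y^0 ↦ -1·X^0·Y^0·Z^3.
Collecting: F(X, Y, Z) = -X**2*Z + 2*X*Y**2 + 2*X*Y*Z + X*Z**2 + Y**3 - 2*Y**2*Z - Z**3.


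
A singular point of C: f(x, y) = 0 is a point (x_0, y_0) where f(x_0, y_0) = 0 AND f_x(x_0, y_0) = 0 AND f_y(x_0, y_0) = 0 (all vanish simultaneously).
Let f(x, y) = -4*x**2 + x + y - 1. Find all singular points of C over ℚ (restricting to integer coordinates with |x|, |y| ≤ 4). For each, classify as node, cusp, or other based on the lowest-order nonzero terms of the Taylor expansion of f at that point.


No singular points in the scanned grid; C is smooth there.

Compute partial derivatives:
  f_x = 1 - 8*x.
  f_y = 1.
f_y = 1 is a nonzero constant, so f_y never vanishes: no point (x, y) can satisfy f = f_x = f_y = 0. In particular no (x, y) ∈ {−4, ..., 4}² is singular; the curve is smooth.


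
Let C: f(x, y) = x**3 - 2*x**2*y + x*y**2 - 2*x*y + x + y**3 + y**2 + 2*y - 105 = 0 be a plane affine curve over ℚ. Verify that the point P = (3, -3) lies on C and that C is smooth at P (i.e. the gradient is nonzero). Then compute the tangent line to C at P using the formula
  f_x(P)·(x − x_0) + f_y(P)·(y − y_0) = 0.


Tangent line at P: 79*x - 19*y - 294 = 0.

Step 1: f(3, -3) = 0, so P lies on C.
Step 2: partial derivatives
  f_x(x, y) = 3*x**2 - 4*x*y + y**2 - 2*y + 1, f_y(x, y) = -2*x**2 + 2*x*y - 2*x + 3*y**2 + 2*y + 2.
  f_x(P) = 79, f_y(P) = -19 (gradient nonzero, so P is smooth).
Step 3: tangent line at P: 79·(x − 3) + -19·(y − -3) = 0.
Expanding: 79*x - 19*y - 294 = 0.


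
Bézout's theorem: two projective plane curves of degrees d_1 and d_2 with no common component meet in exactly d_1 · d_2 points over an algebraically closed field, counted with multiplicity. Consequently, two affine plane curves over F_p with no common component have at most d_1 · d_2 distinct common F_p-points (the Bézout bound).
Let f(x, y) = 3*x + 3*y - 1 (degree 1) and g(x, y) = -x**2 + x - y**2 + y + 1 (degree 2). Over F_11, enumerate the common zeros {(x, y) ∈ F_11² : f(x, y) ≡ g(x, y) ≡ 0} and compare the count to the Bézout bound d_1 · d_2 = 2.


Common zeros: {(0, 4), (4, 0)}; count = 2; Bézout bound = 2.

deg(f) = 1, deg(g) = 2, so Bézout bound = 2.
Scan x ∈ F_11. For each x, list the y ∈ F_11 with f(x, y) ≡ 0 and those with g(x, y) ≡ 0 (mod 11); the common zeros in that column are the intersection.
  x = 0: f ≡ 0 at y ∈ {4}; g ≡ 0 at y ∈ {4, 8}; common: {4}.
  x = 1: f ≡ 0 at y ∈ {3}; g ≡ 0 at y ∈ {4, 8}; common: ∅.
  x = 2: f ≡ 0 at y ∈ {2}; g ≡ 0 at y ∈ ∅; common: ∅.
  x = 3: f ≡ 0 at y ∈ {1}; g ≡ 0 at y ∈ {3, 9}; common: ∅.
  x = 4: f ≡ 0 at y ∈ {0}; g ≡ 0 at y ∈ {0, 1}; common: {0}.
  x = 5: f ≡ 0 at y ∈ {10}; g ≡ 0 at y ∈ ∅; common: ∅.
  x = 6: f ≡ 0 at y ∈ {9}; g ≡ 0 at y ∈ ∅; common: ∅.
  x = 7: f ≡ 0 at y ∈ {8}; g ≡ 0 at y ∈ ∅; common: ∅.
  x = 8: f ≡ 0 at y ∈ {7}; g ≡ 0 at y ∈ {0, 1}; common: ∅.
  x = 9: f ≡ 0 at y ∈ {6}; g ≡ 0 at y ∈ {3, 9}; common: ∅.
  x = 10: f ≡ 0 at y ∈ {5}; g ≡ 0 at y ∈ ∅; common: ∅.
Collecting: common zeros = {(0, 4), (4, 0)}, so the count is 2.
Comparison with the Bézout bound: 2 ≤ 2 = deg(f)·deg(g), as expected for curves with no common component (the bound is attained).


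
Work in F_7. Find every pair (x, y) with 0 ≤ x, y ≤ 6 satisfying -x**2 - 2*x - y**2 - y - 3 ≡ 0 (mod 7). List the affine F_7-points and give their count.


Affine F_7-points: {(6, 3)}; count = 1.

For each of the 49 pairs (x, y) ∈ F_7², evaluate f(x, y) mod 7. Record the zeros.
  x = 0: [0↦4, 1↦2, 2↦5, 3↦6, 4↦5, 5↦2, 6↦4]  zeros at y ∈ ∅
  x = 1: [0↦1, 1↦6, 2↦2, 3↦3, 4↦2, 5↦6, 6↦1]  zeros at y ∈ ∅
  x = 2: [0↦3, 1↦1, 2↦4, 3↦5, 4↦4, 5↦1, 6↦3]  zeros at y ∈ ∅
  x = 3: [0↦3, 1↦1, 2↦4, 3↦5, 4↦4, 5↦1, 6↦3]  zeros at y ∈ ∅
  x = 4: [0↦1, 1↦6, 2↦2, 3↦3, 4↦2, 5↦6, 6↦1]  zeros at y ∈ ∅
  x = 5: [0↦4, 1↦2, 2↦5, 3↦6, 4↦5, 5↦2, 6↦4]  zeros at y ∈ ∅
  x = 6: [0↦5, 1↦3, 2↦6, 3↦0, 4↦6, 5↦3, 6↦5]  zeros at y ∈ {3}
Collecting zeros: affine points = {(6, 3)}.
Total count |C(F_7)_aff| = 1.


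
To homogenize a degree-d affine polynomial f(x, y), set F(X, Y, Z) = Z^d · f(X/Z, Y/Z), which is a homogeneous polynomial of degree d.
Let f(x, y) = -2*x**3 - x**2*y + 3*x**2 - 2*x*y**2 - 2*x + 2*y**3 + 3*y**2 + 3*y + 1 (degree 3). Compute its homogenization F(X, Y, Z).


F(X, Y, Z) = -2*X**3 - X**2*Y + 3*X**2*Z - 2*X*Y**2 - 2*X*Z**2 + 2*Y**3 + 3*Y**2*Z + 3*Y*Z**2 + Z**3

deg(f) = 3.
Substitute x = X/Z, y = Y/Z into f, then multiply by Z^3.
  monomial -2·x^3·y^0 ↦ -2·X^3·Y^0·Z^0.
  monomial -1·x^2·y^1 ↦ -1·X^2·Y^1·Z^0.
  monomial 3·x^2·y^0 ↦ 3·X^2·Y^0·Z^1.
  monomial -2·x^1·y^2 ↦ -2·X^1·Y^2·Z^0.
  monomial -2·x^1·y^0 ↦ -2·X^1·Y^0·Z^2.
  monomial 2·x^0·y^3 ↦ 2·X^0·Y^3·Z^0.
  monomial 3·x^0·y^2 ↦ 3·X^0·Y^2·Z^1.
  monomial 3·x^0·y^1 ↦ 3·X^0·Y^1·Z^2.
  monomial 1·x^0·y^0 ↦ 1·X^0·Y^0·Z^3.
Collecting: F(X, Y, Z) = -2*X**3 - X**2*Y + 3*X**2*Z - 2*X*Y**2 - 2*X*Z**2 + 2*Y**3 + 3*Y**2*Z + 3*Y*Z**2 + Z**3.


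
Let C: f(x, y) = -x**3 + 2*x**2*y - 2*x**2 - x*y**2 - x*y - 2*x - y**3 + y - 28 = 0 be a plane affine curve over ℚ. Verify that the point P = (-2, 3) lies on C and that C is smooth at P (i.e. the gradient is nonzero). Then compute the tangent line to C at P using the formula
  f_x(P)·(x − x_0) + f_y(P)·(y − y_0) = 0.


Tangent line at P: -42*x - 4*y - 72 = 0.

Step 1: f(-2, 3) = 0, so P lies on C.
Step 2: partial derivatives
  f_x(x, y) = -3*x**2 + 4*x*y - 4*x - y**2 - y - 2, f_y(x, y) = 2*x**2 - 2*x*y - x - 3*y**2 + 1.
  f_x(P) = -42, f_y(P) = -4 (gradient nonzero, so P is smooth).
Step 3: tangent line at P: -42·(x − -2) + -4·(y − 3) = 0.
Expanding: -42*x - 4*y - 72 = 0.


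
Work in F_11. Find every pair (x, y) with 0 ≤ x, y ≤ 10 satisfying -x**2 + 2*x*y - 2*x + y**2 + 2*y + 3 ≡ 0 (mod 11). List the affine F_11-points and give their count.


Affine F_11-points: {(0, 2), (0, 7), (1, 0), (1, 7), (2, 2), (2, 3), (7, 8), (7, 9), (8, 0), (8, 4), (9, 4), (9, 9)}; count = 12.

For each of the 121 pairs (x, y) ∈ F_11², evaluate f(x, y) mod 11. Record the zeros.
  x = 0: [0↦3, 1↦6, 2↦0, 3↦7, 4↦5, 5↦5, 6↦7, 7↦0, 8↦6, 9↦3, 10↦2]  zeros at y ∈ {2, 7}
  x = 1: [0↦0, 1↦5, 2↦1, 3↦10, 4↦10, 5↦1, 6↦5, 7↦0, 8↦8, 9↦7, 10↦8]  zeros at y ∈ {0, 7}
  x = 2: [0↦6, 1↦2, 2↦0, 3↦0, 4↦2, 5↦6, 6↦1, 7↦9, 8↦8, 9↦9, 10↦1]  zeros at y ∈ {2, 3}
  x = 3: [0↦10, 1↦8, 2↦8, 3↦10, 4↦3, 5↦9, 6↦6, 7↦5, 8↦6, 9↦9, 10↦3]  zeros at y ∈ ∅
  x = 4: [0↦1, 1↦1, 2↦3, 3↦7, 4↦2, 5↦10, 6↦9, 7↦10, 8↦2, 9↦7, 10↦3]  zeros at y ∈ ∅
  x = 5: [0↦1, 1↦3, 2↦7, 3↦2, 4↦10, 5↦9, 6↦10, 7↦2, 8↦7, 9↦3, 10↦1]  zeros at y ∈ ∅
  x = 6: [0↦10, 1↦3, 2↦9, 3↦6, 4↦5, 5↦6, 6↦9, 7↦3, 8↦10, 9↦8, 10↦8]  zeros at y ∈ ∅
  x = 7: [0↦6, 1↦1, 2↦9, 3↦8, 4↦9, 5↦1, 6↦6, 7↦2, 8↦0, 9↦0, 10↦2]  zeros at y ∈ {8, 9}
  x = 8: [0↦0, 1↦8, 2↦7, 3↦8, 4↦0, 5↦5, 6↦1, 7↦10, 8↦10, 9↦1, 10↦5]  zeros at y ∈ {0, 4}
  x = 9: [0↦3, 1↦2, 2↦3, 3↦6, 4↦0, 5↦7, 6↦5, 7↦5, 8↦7, 9↦0, 10↦6]  zeros at y ∈ {4, 9}
  x = 10: [0↦4, 1↦5, 2↦8, 3↦2, 4↦9, 5↦7, 6↦7, 7↦9, 8↦2, 9↦8, 10↦5]  zeros at y ∈ ∅
Collecting zeros: affine points = {(0, 2), (0, 7), (1, 0), (1, 7), (2, 2), (2, 3), (7, 8), (7, 9), (8, 0), (8, 4), (9, 4), (9, 9)}.
Total count |C(F_11)_aff| = 12.


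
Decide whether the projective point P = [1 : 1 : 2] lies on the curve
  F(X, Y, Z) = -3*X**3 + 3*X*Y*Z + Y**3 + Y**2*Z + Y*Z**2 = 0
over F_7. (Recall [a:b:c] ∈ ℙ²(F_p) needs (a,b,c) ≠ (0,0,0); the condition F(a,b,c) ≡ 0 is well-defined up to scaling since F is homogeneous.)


F(1,1,2) ≡ 3 (mod 7); P is NOT on the curve.

Evaluate F(1, 1, 2) term-by-term (mod 7).
  -3*X**3 ↦ -3·1·1·1 = -3
  3*X*Y*Z ↦ 3·1·1·2 = 6
  Y**3 ↦ 1·1·1·1 = 1
  Y**2*Z ↦ 1·1·1·2 = 2
  Y*Z**2 ↦ 1·1·1·4 = 4
Sum: F(1, 1, 2) = (-3) + (6) + (1) + (2) + (4) = 10.
Reducing mod 7: 10 ≡ 3 (mod 7).
Since F(a, b, c) ≡ 3 ≠ 0 (mod 7), P does NOT lie on the curve.


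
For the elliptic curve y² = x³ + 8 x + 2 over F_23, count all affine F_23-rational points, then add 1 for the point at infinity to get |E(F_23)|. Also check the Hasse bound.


Affine points = {(0, 5), (0, 18), (2, 7), (2, 16), (4, 11), (4, 12), (5, 11), (5, 12), (6, 6), (6, 17), (8, 7), (8, 16), (10, 1), (10, 22), (11, 8), (11, 15), (12, 3), (12, 20), (13, 7), (13, 16), (14, 11), (14, 12), (15, 1), (15, 22), (21, 1), (21, 22), (22, 4), (22, 19)}; affine count = 28; |E(F_23)| = 29.

Discriminant check: Δ ∝ 4a³ + 27b² = 4·8³ + 27·2² = 4·512 + 27·4 ≡ 17 (mod 23). Nonzero ⇒ E is nonsingular.
For each x ∈ F_23, compute rhs = x³ + 8·x + 2 mod 23, then count y ∈ F_23 with y² ≡ rhs.
  x = 0: rhs = 2, matching y values: 5, 18 (2 points).
  x = 1: rhs = 11, matching y values: none (0 points).
  x = 2: rhs = 3, matching y values: 7, 16 (2 points).
  x = 3: rhs = 7, matching y values: none (0 points).
  x = 4: rhs = 6, matching y values: 11, 12 (2 points).
  x = 5: rhs = 6, matching y values: 11, 12 (2 points).
  x = 6: rhs = 13, matching y values: 6, 17 (2 points).
  x = 7: rhs = 10, matching y values: none (0 points).
  x = 8: rhs = 3, matching y values: 7, 16 (2 points).
  x = 9: rhs = 21, matching y values: none (0 points).
  x = 10: rhs = 1, matching y values: 1, 22 (2 points).
  x = 11: rhs = 18, matching y values: 8, 15 (2 points).
  x = 12: rhs = 9, matching y values: 3, 20 (2 points).
  x = 13: rhs = 3, matching y values: 7, 16 (2 points).
  x = 14: rhs = 6, matching y values: 11, 12 (2 points).
  x = 15: rhs = 1, matching y values: 1, 22 (2 points).
  x = 16: rhs = 17, matching y values: none (0 points).
  x = 17: rhs = 14, matching y values: none (0 points).
  x = 18: rhs = 21, matching y values: none (0 points).
  x = 19: rhs = 21, matching y values: none (0 points).
  x = 20: rhs = 20, matching y values: none (0 points).
  x = 21: rhs = 1, matching y values: 1, 22 (2 points).
  x = 22: rhs = 16, matching y values: 4, 19 (2 points).
Total affine count: 28.
Full point count |E(F_23)| = 28 + 1 = 29.
Hasse bound: |29 − (23+1)| = |5| = 5 ≤ 2√23 ≈ 9.5917 ✓.


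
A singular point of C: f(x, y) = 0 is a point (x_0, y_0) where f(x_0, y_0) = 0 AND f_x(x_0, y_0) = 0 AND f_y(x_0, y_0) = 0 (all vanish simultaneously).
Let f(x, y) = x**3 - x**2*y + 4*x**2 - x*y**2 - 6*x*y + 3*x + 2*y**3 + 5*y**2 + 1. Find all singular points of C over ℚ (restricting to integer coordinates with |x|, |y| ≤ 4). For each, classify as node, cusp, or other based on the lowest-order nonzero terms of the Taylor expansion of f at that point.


Singular points: {(-2, -1)}; classification: node.

Compute partial derivatives:
  f_x = 3*x**2 - 2*x*y + 8*x - y**2 - 6*y + 3.
  f_y = -x**2 - 2*x*y - 6*x + 6*y**2 + 10*y.
Scan x_0 ∈ {−4, ..., 4}. For each x_0, f_y(x_0, y) is a polynomial in y; find its integer roots y ∈ {−4, ..., 4}, then test f_x and f at those candidates.
  x = -4: f_y(-4, y) = 6*y**2 + 18*y + 8; no integer root y with |y| ≤ 4.
  x = -3: f_y(-3, y) = 6*y**2 + 16*y + 9; no integer root y with |y| ≤ 4.
  x = -2: f_y(-2, y) = 6*y**2 + 14*y + 8; vanishes at y ∈ {-1}. (-2, -1): f_x = 0, f = 0 — SINGULAR.
  x = -1: f_y(-1, y) = 6*y**2 + 12*y + 5; no integer root y with |y| ≤ 4.
  x = 0: f_y(0, y) = 6*y**2 + 10*y; vanishes at y ∈ {0}. (0, 0): f_x = 3 ≠ 0.
  x = 1: f_y(1, y) = 6*y**2 + 8*y - 7; no integer root y with |y| ≤ 4.
  x = 2: f_y(2, y) = 6*y**2 + 6*y - 16; no integer root y with |y| ≤ 4.
  x = 3: f_y(3, y) = 6*y**2 + 4*y - 27; no integer root y with |y| ≤ 4.
  x = 4: f_y(4, y) = 6*y**2 + 2*y - 40; no integer root y with |y| ≤ 4.
Only singular point on the grid: (-2, -1).
Classify: substitute x = -2 + u, y = -1 + v and expand: f = u**3 - u**2*v - u**2 - u*v**2 + 2*v**3 + v**2.
No constant or linear terms (consistent with a singular point). Quadratic part: -u**2 + v**2. Cubic part: u**3 - u**2*v - u*v**2 + 2*v**3.
The quadratic part v**2 - u**2 = (v − u)(v + u) splits into two distinct linear factors, so there are two distinct tangent lines y − -1 = ±(x − -2) — this is a node (ordinary double point).
Classification: node.


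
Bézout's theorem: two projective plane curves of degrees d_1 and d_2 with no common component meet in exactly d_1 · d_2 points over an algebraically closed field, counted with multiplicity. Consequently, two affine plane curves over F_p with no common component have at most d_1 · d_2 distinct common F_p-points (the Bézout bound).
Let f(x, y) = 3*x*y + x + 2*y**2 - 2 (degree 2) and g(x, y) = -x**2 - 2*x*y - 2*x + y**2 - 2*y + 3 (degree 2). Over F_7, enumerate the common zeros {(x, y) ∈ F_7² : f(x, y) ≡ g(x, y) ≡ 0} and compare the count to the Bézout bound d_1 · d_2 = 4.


Common zeros: {(4, 3)}; count = 1; Bézout bound = 4.

deg(f) = 2, deg(g) = 2, so Bézout bound = 4.
Scan x ∈ F_7. For each x, list the y ∈ F_7 with f(x, y) ≡ 0 and those with g(x, y) ≡ 0 (mod 7); the common zeros in that column are the intersection.
  x = 0: f ≡ 0 at y ∈ {1, 6}; g ≡ 0 at y ∈ ∅; common: ∅.
  x = 1: f ≡ 0 at y ∈ ∅; g ≡ 0 at y ∈ {0, 4}; common: ∅.
  x = 2: f ≡ 0 at y ∈ {0, 4}; g ≡ 0 at y ∈ {3}; common: ∅.
  x = 3: f ≡ 0 at y ∈ ∅; g ≡ 0 at y ∈ {4}; common: ∅.
  x = 4: f ≡ 0 at y ∈ {3, 5}; g ≡ 0 at y ∈ {0, 3}; common: {3}.
  x = 5: f ≡ 0 at y ∈ ∅; g ≡ 0 at y ∈ ∅; common: ∅.
  x = 6: f ≡ 0 at y ∈ ∅; g ≡ 0 at y ∈ ∅; common: ∅.
Collecting: common zeros = {(4, 3)}, so the count is 1.
Comparison with the Bézout bound: 1 ≤ 4 = deg(f)·deg(g), as expected for curves with no common component (the affine F_7-count falls short of the bound because intersections may lie at infinity, over extension fields, or carry multiplicity).


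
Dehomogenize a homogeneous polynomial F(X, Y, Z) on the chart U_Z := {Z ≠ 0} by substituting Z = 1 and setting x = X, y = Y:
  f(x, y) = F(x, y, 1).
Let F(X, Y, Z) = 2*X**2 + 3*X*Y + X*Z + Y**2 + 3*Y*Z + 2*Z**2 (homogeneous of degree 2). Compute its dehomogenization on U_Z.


f(x, y) = 2*x**2 + 3*x*y + x + y**2 + 3*y + 2

On U_Z we set Z = 1. Each monomial c·X^i·Y^j·Z^k in F becomes c·x^i·y^j·1^k = c·x^i·y^j.
Substituting Z = 1: F(X, Y, 1) = 2*x**2 + 3*x*y + x + y**2 + 3*y + 2.
Note: deg(f) ≤ deg(F) = 2; strict inequality happens when F is divisible by Z (lost terms).


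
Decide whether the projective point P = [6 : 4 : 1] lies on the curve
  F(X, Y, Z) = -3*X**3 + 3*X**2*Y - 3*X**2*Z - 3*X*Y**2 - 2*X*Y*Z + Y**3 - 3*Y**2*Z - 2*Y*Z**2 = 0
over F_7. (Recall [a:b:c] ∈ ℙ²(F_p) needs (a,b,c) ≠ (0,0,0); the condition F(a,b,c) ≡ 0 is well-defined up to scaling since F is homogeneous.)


F(6,4,1) ≡ 6 (mod 7); P is NOT on the curve.

Evaluate F(6, 4, 1) term-by-term (mod 7).
  -3*X**3 ↦ -3·216·1·1 = -648
  3*X**2*Y ↦ 3·36·4·1 = 432
  -3*X**2*Z ↦ -3·36·1·1 = -108
  -3*X*Y**2 ↦ -3·6·16·1 = -288
  -2*X*Y*Z ↦ -2·6·4·1 = -48
  Y**3 ↦ 1·1·64·1 = 64
  -3*Y**2*Z ↦ -3·1·16·1 = -48
  -2*Y*Z**2 ↦ -2·1·4·1 = -8
Sum: F(6, 4, 1) = (-648) + (432) + (-108) + (-288) + (-48) + (64) + (-48) + (-8) = -652.
Reducing mod 7: -652 ≡ 6 (mod 7).
Since F(a, b, c) ≡ 6 ≠ 0 (mod 7), P does NOT lie on the curve.


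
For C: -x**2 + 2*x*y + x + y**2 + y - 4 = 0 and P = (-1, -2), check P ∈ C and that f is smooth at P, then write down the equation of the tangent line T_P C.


Tangent line at P: -x - 5*y - 11 = 0.

Step 1: f(-1, -2) = 0, so P lies on C.
Step 2: partial derivatives
  f_x(x, y) = -2*x + 2*y + 1, f_y(x, y) = 2*x + 2*y + 1.
  f_x(P) = -1, f_y(P) = -5 (gradient nonzero, so P is smooth).
Step 3: tangent line at P: -1·(x − -1) + -5·(y − -2) = 0.
Expanding: -x - 5*y - 11 = 0.


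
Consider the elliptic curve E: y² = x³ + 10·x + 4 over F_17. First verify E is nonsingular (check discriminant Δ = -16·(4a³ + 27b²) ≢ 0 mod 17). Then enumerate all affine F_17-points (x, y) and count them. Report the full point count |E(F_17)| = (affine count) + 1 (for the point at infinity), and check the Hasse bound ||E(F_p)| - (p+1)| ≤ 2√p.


Affine points = {(0, 2), (0, 15), (1, 7), (1, 10), (2, 7), (2, 10), (5, 3), (5, 14), (6, 5), (6, 12), (7, 3), (7, 14), (8, 1), (8, 16), (10, 4), (10, 13), (11, 0), (12, 4), (12, 13), (13, 6), (13, 11), (14, 7), (14, 10)}; affine count = 23; |E(F_17)| = 24.

Discriminant check: Δ ∝ 4a³ + 27b² = 4·10³ + 27·4² = 4·1000 + 27·16 ≡ 12 (mod 17). Nonzero ⇒ E is nonsingular.
For each x ∈ F_17, compute rhs = x³ + 10·x + 4 mod 17, then count y ∈ F_17 with y² ≡ rhs.
  x = 0: rhs = 4, matching y values: 2, 15 (2 points).
  x = 1: rhs = 15, matching y values: 7, 10 (2 points).
  x = 2: rhs = 15, matching y values: 7, 10 (2 points).
  x = 3: rhs = 10, matching y values: none (0 points).
  x = 4: rhs = 6, matching y values: none (0 points).
  x = 5: rhs = 9, matching y values: 3, 14 (2 points).
  x = 6: rhs = 8, matching y values: 5, 12 (2 points).
  x = 7: rhs = 9, matching y values: 3, 14 (2 points).
  x = 8: rhs = 1, matching y values: 1, 16 (2 points).
  x = 9: rhs = 7, matching y values: none (0 points).
  x = 10: rhs = 16, matching y values: 4, 13 (2 points).
  x = 11: rhs = 0, matching y values: 0 (1 points).
  x = 12: rhs = 16, matching y values: 4, 13 (2 points).
  x = 13: rhs = 2, matching y values: 6, 11 (2 points).
  x = 14: rhs = 15, matching y values: 7, 10 (2 points).
  x = 15: rhs = 10, matching y values: none (0 points).
  x = 16: rhs = 10, matching y values: none (0 points).
Total affine count: 23.
Full point count |E(F_17)| = 23 + 1 = 24.
Hasse bound: |24 − (17+1)| = |6| = 6 ≤ 2√17 ≈ 8.2462 ✓.


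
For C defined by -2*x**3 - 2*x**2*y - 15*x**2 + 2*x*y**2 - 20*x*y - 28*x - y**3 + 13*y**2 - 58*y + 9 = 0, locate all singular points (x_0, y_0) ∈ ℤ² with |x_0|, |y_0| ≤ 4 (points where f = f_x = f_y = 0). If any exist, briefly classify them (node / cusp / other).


Singular points: {(-3, 2)}; classification: node.

Compute partial derivatives:
  f_x = -6*x**2 - 4*x*y - 30*x + 2*y**2 - 20*y - 28.
  f_y = -2*x**2 + 4*x*y - 20*x - 3*y**2 + 26*y - 58.
Scan x_0 ∈ {−4, ..., 4}. For each x_0, f_y(x_0, y) is a polynomial in y; find its integer roots y ∈ {−4, ..., 4}, then test f_x and f at those candidates.
  x = -4: f_y(-4, y) = -3*y**2 + 10*y - 10; no integer root y with |y| ≤ 4.
  x = -3: f_y(-3, y) = -3*y**2 + 14*y - 16; vanishes at y ∈ {2}. (-3, 2): f_x = 0, f = 0 — SINGULAR.
  x = -2: f_y(-2, y) = -3*y**2 + 18*y - 26; no integer root y with |y| ≤ 4.
  x = -1: f_y(-1, y) = -3*y**2 + 22*y - 40; vanishes at y ∈ {4}. (-1, 4): f_x = -36 ≠ 0.
  x = 0: f_y(0, y) = -3*y**2 + 26*y - 58; no integer root y with |y| ≤ 4.
  x = 1: f_y(1, y) = -3*y**2 + 30*y - 80; no integer root y with |y| ≤ 4.
  x = 2: f_y(2, y) = -3*y**2 + 34*y - 106; no integer root y with |y| ≤ 4.
  x = 3: f_y(3, y) = -3*y**2 + 38*y - 136; no integer root y with |y| ≤ 4.
  x = 4: f_y(4, y) = -3*y**2 + 42*y - 170; no integer root y with |y| ≤ 4.
Only singular point on the grid: (-3, 2).
Classify: substitute x = -3 + u, y = 2 + v and expand: f = -2*u**3 - 2*u**2*v - u**2 + 2*u*v**2 - v**3 + v**2.
No constant or linear terms (consistent with a singular point). Quadratic part: -u**2 + v**2. Cubic part: -2*u**3 - 2*u**2*v + 2*u*v**2 - v**3.
The quadratic part v**2 - u**2 = (v − u)(v + u) splits into two distinct linear factors, so there are two distinct tangent lines y − 2 = ±(x − -3) — this is a node (ordinary double point).
Classification: node.


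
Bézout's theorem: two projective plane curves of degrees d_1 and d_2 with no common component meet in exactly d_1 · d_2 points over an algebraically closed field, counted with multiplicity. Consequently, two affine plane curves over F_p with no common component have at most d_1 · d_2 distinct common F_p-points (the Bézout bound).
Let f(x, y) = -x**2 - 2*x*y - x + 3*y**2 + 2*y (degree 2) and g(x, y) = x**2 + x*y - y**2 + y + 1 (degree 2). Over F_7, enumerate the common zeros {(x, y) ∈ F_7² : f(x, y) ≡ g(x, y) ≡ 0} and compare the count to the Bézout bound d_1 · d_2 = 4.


Common zeros: ∅; count = 0; Bézout bound = 4.

deg(f) = 2, deg(g) = 2, so Bézout bound = 4.
Scan x ∈ F_7. For each x, list the y ∈ F_7 with f(x, y) ≡ 0 and those with g(x, y) ≡ 0 (mod 7); the common zeros in that column are the intersection.
  x = 0: f ≡ 0 at y ∈ {0, 4}; g ≡ 0 at y ∈ ∅; common: ∅.
  x = 1: f ≡ 0 at y ∈ ∅; g ≡ 0 at y ∈ ∅; common: ∅.
  x = 2: f ≡ 0 at y ∈ ∅; g ≡ 0 at y ∈ {1, 2}; common: ∅.
  x = 3: f ≡ 0 at y ∈ ∅; g ≡ 0 at y ∈ {2}; common: ∅.
  x = 4: f ≡ 0 at y ∈ ∅; g ≡ 0 at y ∈ {1, 4}; common: ∅.
  x = 5: f ≡ 0 at y ∈ {1, 4}; g ≡ 0 at y ∈ {3}; common: ∅.
  x = 6: f ≡ 0 at y ∈ {0, 1}; g ≡ 0 at y ∈ {3, 4}; common: ∅.
Collecting: common zeros = ∅, so the count is 0.
Comparison with the Bézout bound: 0 ≤ 4 = deg(f)·deg(g), as expected for curves with no common component (the affine F_7-count falls short of the bound because intersections may lie at infinity, over extension fields, or carry multiplicity).


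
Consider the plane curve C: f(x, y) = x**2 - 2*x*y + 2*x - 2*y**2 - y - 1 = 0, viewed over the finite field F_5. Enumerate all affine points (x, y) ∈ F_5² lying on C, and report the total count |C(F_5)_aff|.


Affine F_5-points: {(1, 3), (2, 1), (2, 4), (3, 1), (3, 3), (4, 4)}; count = 6.

For each of the 25 pairs (x, y) ∈ F_5², evaluate f(x, y) mod 5. Record the zeros.
  x = 0: [0↦4, 1↦1, 2↦4, 3↦3, 4↦3]  zeros at y ∈ ∅
  x = 1: [0↦2, 1↦2, 2↦3, 3↦0, 4↦3]  zeros at y ∈ {3}
  x = 2: [0↦2, 1↦0, 2↦4, 3↦4, 4↦0]  zeros at y ∈ {1, 4}
  x = 3: [0↦4, 1↦0, 2↦2, 3↦0, 4↦4]  zeros at y ∈ {1, 3}
  x = 4: [0↦3, 1↦2, 2↦2, 3↦3, 4↦0]  zeros at y ∈ {4}
Collecting zeros: affine points = {(1, 3), (2, 1), (2, 4), (3, 1), (3, 3), (4, 4)}.
Total count |C(F_5)_aff| = 6.


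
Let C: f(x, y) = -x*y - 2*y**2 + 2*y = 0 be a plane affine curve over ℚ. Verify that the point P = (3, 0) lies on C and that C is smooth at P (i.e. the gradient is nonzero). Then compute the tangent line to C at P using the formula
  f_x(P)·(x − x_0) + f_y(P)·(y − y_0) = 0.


Tangent line at P: -y = 0.

Step 1: f(3, 0) = 0, so P lies on C.
Step 2: partial derivatives
  f_x(x, y) = -y, f_y(x, y) = -x - 4*y + 2.
  f_x(P) = 0, f_y(P) = -1 (gradient nonzero, so P is smooth).
Step 3: tangent line at P: 0·(x − 3) + -1·(y − 0) = 0.
Expanding: -y = 0.


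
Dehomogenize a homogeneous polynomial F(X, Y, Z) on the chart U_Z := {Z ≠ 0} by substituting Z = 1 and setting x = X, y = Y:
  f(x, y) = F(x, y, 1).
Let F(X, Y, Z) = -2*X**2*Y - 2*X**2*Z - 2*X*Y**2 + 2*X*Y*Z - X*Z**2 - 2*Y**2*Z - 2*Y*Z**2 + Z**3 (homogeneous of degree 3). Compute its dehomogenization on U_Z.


f(x, y) = -2*x**2*y - 2*x**2 - 2*x*y**2 + 2*x*y - x - 2*y**2 - 2*y + 1

On U_Z we set Z = 1. Each monomial c·X^i·Y^j·Z^k in F becomes c·x^i·y^j·1^k = c·x^i·y^j.
Substituting Z = 1: F(X, Y, 1) = -2*x**2*y - 2*x**2 - 2*x*y**2 + 2*x*y - x - 2*y**2 - 2*y + 1.
Note: deg(f) ≤ deg(F) = 3; strict inequality happens when F is divisible by Z (lost terms).


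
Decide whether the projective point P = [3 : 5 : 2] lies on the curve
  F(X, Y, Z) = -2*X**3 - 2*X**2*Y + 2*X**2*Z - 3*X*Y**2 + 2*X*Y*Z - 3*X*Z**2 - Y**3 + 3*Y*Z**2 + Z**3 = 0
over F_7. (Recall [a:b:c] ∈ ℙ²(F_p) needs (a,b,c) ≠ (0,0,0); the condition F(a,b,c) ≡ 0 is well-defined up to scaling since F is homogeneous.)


F(3,5,2) ≡ 5 (mod 7); P is NOT on the curve.

Evaluate F(3, 5, 2) term-by-term (mod 7).
  -2*X**3 ↦ -2·27·1·1 = -54
  -2*X**2*Y ↦ -2·9·5·1 = -90
  2*X**2*Z ↦ 2·9·1·2 = 36
  -3*X*Y**2 ↦ -3·3·25·1 = -225
  2*X*Y*Z ↦ 2·3·5·2 = 60
  -3*X*Z**2 ↦ -3·3·1·4 = -36
  -Y**3 ↦ -1·1·125·1 = -125
  3*Y*Z**2 ↦ 3·1·5·4 = 60
  Z**3 ↦ 1·1·1·8 = 8
Sum: F(3, 5, 2) = (-54) + (-90) + (36) + (-225) + (60) + (-36) + (-125) + (60) + (8) = -366.
Reducing mod 7: -366 ≡ 5 (mod 7).
Since F(a, b, c) ≡ 5 ≠ 0 (mod 7), P does NOT lie on the curve.
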